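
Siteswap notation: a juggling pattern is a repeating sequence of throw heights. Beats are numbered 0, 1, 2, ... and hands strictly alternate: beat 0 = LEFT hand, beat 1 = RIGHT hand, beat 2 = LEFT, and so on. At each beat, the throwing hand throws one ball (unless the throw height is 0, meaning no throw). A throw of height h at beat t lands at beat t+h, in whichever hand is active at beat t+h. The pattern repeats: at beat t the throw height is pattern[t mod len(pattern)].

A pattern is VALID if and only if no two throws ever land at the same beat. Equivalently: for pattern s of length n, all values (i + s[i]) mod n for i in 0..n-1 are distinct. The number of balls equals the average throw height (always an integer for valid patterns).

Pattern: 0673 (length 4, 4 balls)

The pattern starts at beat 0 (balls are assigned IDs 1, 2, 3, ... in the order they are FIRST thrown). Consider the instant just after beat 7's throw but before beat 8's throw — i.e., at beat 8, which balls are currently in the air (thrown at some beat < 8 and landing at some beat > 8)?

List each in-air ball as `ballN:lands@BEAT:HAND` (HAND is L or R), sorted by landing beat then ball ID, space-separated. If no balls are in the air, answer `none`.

Answer: ball2:lands@9:R ball1:lands@10:L ball4:lands@11:R ball3:lands@13:R

Derivation:
Beat 1 (R): throw ball1 h=6 -> lands@7:R; in-air after throw: [b1@7:R]
Beat 2 (L): throw ball2 h=7 -> lands@9:R; in-air after throw: [b1@7:R b2@9:R]
Beat 3 (R): throw ball3 h=3 -> lands@6:L; in-air after throw: [b3@6:L b1@7:R b2@9:R]
Beat 5 (R): throw ball4 h=6 -> lands@11:R; in-air after throw: [b3@6:L b1@7:R b2@9:R b4@11:R]
Beat 6 (L): throw ball3 h=7 -> lands@13:R; in-air after throw: [b1@7:R b2@9:R b4@11:R b3@13:R]
Beat 7 (R): throw ball1 h=3 -> lands@10:L; in-air after throw: [b2@9:R b1@10:L b4@11:R b3@13:R]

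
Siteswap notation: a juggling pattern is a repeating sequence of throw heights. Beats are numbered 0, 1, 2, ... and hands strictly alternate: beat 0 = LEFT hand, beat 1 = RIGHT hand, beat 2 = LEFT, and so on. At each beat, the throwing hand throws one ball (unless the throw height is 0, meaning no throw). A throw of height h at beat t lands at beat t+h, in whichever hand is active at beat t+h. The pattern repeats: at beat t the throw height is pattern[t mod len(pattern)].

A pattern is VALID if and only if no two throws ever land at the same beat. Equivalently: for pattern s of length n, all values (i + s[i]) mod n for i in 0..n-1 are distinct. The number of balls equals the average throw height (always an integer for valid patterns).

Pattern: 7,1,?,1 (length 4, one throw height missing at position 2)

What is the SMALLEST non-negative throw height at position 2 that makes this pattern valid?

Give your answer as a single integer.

Answer: 3

Derivation:
i=0: (0 + 7) mod 4 = 3
i=1: (1 + 1) mod 4 = 2
i=2: s[i]=? (unknown)
i=3: (3 + 1) mod 4 = 0
Known residues: [0, 2, 3]; need a permutation of 0..3, so missing residue r = 1
Need (2 + s) mod 4 = 1; smallest s = (1 - 2) mod 4 = 3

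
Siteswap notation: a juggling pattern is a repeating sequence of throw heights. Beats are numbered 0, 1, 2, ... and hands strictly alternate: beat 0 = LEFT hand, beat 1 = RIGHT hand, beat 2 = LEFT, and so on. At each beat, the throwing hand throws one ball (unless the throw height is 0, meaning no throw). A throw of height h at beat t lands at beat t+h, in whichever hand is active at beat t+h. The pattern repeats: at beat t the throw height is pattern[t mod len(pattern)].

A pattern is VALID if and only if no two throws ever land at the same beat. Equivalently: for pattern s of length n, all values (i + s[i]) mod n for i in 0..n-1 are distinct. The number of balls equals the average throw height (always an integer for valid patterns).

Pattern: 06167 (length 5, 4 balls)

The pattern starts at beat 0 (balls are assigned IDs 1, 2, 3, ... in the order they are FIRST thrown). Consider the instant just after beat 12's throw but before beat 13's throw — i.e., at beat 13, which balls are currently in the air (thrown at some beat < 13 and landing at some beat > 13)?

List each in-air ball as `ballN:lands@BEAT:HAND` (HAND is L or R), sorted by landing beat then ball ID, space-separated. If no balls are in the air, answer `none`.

Answer: ball1:lands@14:L ball2:lands@16:L ball3:lands@17:R

Derivation:
Beat 1 (R): throw ball1 h=6 -> lands@7:R; in-air after throw: [b1@7:R]
Beat 2 (L): throw ball2 h=1 -> lands@3:R; in-air after throw: [b2@3:R b1@7:R]
Beat 3 (R): throw ball2 h=6 -> lands@9:R; in-air after throw: [b1@7:R b2@9:R]
Beat 4 (L): throw ball3 h=7 -> lands@11:R; in-air after throw: [b1@7:R b2@9:R b3@11:R]
Beat 6 (L): throw ball4 h=6 -> lands@12:L; in-air after throw: [b1@7:R b2@9:R b3@11:R b4@12:L]
Beat 7 (R): throw ball1 h=1 -> lands@8:L; in-air after throw: [b1@8:L b2@9:R b3@11:R b4@12:L]
Beat 8 (L): throw ball1 h=6 -> lands@14:L; in-air after throw: [b2@9:R b3@11:R b4@12:L b1@14:L]
Beat 9 (R): throw ball2 h=7 -> lands@16:L; in-air after throw: [b3@11:R b4@12:L b1@14:L b2@16:L]
Beat 11 (R): throw ball3 h=6 -> lands@17:R; in-air after throw: [b4@12:L b1@14:L b2@16:L b3@17:R]
Beat 12 (L): throw ball4 h=1 -> lands@13:R; in-air after throw: [b4@13:R b1@14:L b2@16:L b3@17:R]
Beat 13 (R): throw ball4 h=6 -> lands@19:R; in-air after throw: [b1@14:L b2@16:L b3@17:R b4@19:R]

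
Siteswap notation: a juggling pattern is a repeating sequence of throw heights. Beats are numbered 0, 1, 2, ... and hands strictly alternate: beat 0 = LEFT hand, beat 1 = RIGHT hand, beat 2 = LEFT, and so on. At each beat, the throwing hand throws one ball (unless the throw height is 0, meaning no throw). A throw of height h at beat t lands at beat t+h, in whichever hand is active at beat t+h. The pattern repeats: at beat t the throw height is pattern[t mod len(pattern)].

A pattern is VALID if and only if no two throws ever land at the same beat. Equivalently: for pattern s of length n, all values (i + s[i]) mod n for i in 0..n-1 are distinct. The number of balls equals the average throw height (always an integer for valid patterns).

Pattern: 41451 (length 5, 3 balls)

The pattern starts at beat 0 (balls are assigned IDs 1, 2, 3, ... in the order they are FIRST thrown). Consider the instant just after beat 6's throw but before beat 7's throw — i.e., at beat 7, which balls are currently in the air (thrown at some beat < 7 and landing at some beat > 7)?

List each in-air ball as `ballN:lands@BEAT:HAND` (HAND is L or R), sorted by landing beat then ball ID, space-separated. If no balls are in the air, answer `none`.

Answer: ball3:lands@8:L ball1:lands@9:R

Derivation:
Beat 0 (L): throw ball1 h=4 -> lands@4:L; in-air after throw: [b1@4:L]
Beat 1 (R): throw ball2 h=1 -> lands@2:L; in-air after throw: [b2@2:L b1@4:L]
Beat 2 (L): throw ball2 h=4 -> lands@6:L; in-air after throw: [b1@4:L b2@6:L]
Beat 3 (R): throw ball3 h=5 -> lands@8:L; in-air after throw: [b1@4:L b2@6:L b3@8:L]
Beat 4 (L): throw ball1 h=1 -> lands@5:R; in-air after throw: [b1@5:R b2@6:L b3@8:L]
Beat 5 (R): throw ball1 h=4 -> lands@9:R; in-air after throw: [b2@6:L b3@8:L b1@9:R]
Beat 6 (L): throw ball2 h=1 -> lands@7:R; in-air after throw: [b2@7:R b3@8:L b1@9:R]
Beat 7 (R): throw ball2 h=4 -> lands@11:R; in-air after throw: [b3@8:L b1@9:R b2@11:R]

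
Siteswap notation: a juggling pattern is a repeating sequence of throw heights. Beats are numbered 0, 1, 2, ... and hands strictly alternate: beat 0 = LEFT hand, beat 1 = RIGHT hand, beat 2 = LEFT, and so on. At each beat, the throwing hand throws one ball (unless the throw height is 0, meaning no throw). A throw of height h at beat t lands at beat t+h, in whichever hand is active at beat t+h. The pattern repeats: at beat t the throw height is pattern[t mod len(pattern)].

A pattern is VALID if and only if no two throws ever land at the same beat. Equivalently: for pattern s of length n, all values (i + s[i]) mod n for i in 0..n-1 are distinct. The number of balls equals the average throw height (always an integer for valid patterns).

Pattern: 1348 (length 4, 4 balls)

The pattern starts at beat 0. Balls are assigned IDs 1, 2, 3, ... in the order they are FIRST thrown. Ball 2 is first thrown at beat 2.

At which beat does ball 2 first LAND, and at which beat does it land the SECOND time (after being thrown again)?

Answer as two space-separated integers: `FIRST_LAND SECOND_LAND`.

Beat 0 (L): throw ball1 h=1 -> lands@1:R; in-air after throw: [b1@1:R]
Beat 1 (R): throw ball1 h=3 -> lands@4:L; in-air after throw: [b1@4:L]
Beat 2 (L): throw ball2 h=4 -> lands@6:L; in-air after throw: [b1@4:L b2@6:L]
Beat 3 (R): throw ball3 h=8 -> lands@11:R; in-air after throw: [b1@4:L b2@6:L b3@11:R]
Beat 4 (L): throw ball1 h=1 -> lands@5:R; in-air after throw: [b1@5:R b2@6:L b3@11:R]
Beat 5 (R): throw ball1 h=3 -> lands@8:L; in-air after throw: [b2@6:L b1@8:L b3@11:R]
Beat 6 (L): throw ball2 h=4 -> lands@10:L; in-air after throw: [b1@8:L b2@10:L b3@11:R]
Beat 7 (R): throw ball4 h=8 -> lands@15:R; in-air after throw: [b1@8:L b2@10:L b3@11:R b4@15:R]
Beat 8 (L): throw ball1 h=1 -> lands@9:R; in-air after throw: [b1@9:R b2@10:L b3@11:R b4@15:R]
Beat 9 (R): throw ball1 h=3 -> lands@12:L; in-air after throw: [b2@10:L b3@11:R b1@12:L b4@15:R]
Beat 10 (L): throw ball2 h=4 -> lands@14:L; in-air after throw: [b3@11:R b1@12:L b2@14:L b4@15:R]
Ball 2: thrown@2 h=4 -> first land @6; rethrown@6 h=4 -> second land @10

Answer: 6 10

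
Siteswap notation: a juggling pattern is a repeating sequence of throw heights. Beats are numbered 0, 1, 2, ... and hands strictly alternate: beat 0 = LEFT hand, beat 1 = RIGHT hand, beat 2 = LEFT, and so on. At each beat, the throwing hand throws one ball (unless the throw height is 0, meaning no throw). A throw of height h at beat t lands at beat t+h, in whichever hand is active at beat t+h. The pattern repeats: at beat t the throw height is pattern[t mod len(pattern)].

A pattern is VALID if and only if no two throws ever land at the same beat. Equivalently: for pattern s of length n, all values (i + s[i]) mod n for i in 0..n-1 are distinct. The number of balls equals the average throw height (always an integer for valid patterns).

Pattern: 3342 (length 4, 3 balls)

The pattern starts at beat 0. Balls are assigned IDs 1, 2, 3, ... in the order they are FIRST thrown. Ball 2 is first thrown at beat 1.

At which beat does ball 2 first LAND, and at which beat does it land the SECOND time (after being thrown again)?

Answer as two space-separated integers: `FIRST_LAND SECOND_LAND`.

Answer: 4 7

Derivation:
Beat 0 (L): throw ball1 h=3 -> lands@3:R; in-air after throw: [b1@3:R]
Beat 1 (R): throw ball2 h=3 -> lands@4:L; in-air after throw: [b1@3:R b2@4:L]
Beat 2 (L): throw ball3 h=4 -> lands@6:L; in-air after throw: [b1@3:R b2@4:L b3@6:L]
Beat 3 (R): throw ball1 h=2 -> lands@5:R; in-air after throw: [b2@4:L b1@5:R b3@6:L]
Beat 4 (L): throw ball2 h=3 -> lands@7:R; in-air after throw: [b1@5:R b3@6:L b2@7:R]
Beat 5 (R): throw ball1 h=3 -> lands@8:L; in-air after throw: [b3@6:L b2@7:R b1@8:L]
Beat 6 (L): throw ball3 h=4 -> lands@10:L; in-air after throw: [b2@7:R b1@8:L b3@10:L]
Beat 7 (R): throw ball2 h=2 -> lands@9:R; in-air after throw: [b1@8:L b2@9:R b3@10:L]
Ball 2: thrown@1 h=3 -> first land @4; rethrown@4 h=3 -> second land @7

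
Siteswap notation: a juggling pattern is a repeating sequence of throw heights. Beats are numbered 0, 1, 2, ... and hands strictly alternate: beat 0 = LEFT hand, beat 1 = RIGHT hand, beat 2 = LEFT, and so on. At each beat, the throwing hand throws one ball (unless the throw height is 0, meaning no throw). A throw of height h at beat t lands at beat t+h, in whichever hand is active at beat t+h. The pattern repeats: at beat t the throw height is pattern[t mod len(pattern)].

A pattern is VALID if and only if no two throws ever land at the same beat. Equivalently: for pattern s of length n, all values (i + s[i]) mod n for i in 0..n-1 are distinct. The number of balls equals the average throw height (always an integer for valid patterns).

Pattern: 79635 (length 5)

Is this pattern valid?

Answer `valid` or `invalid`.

i=0: (i + s[i]) mod n = (0 + 7) mod 5 = 2
i=1: (i + s[i]) mod n = (1 + 9) mod 5 = 0
i=2: (i + s[i]) mod n = (2 + 6) mod 5 = 3
i=3: (i + s[i]) mod n = (3 + 3) mod 5 = 1
i=4: (i + s[i]) mod n = (4 + 5) mod 5 = 4
Residues: [2, 0, 3, 1, 4], distinct: True

Answer: valid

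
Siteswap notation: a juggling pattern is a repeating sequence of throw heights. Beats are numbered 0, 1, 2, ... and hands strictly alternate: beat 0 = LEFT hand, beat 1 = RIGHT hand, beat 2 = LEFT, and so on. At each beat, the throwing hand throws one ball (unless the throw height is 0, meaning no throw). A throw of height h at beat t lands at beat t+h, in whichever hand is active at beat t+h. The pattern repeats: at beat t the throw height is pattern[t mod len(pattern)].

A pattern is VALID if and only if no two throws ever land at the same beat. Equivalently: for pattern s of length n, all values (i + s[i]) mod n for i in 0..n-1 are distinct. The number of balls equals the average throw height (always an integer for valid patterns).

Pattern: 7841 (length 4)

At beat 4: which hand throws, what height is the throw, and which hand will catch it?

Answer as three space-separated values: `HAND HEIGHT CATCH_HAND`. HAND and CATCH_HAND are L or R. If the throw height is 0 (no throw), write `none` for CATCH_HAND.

Beat 4: 4 mod 2 = 0, so hand = L
Throw height = pattern[4 mod 4] = pattern[0] = 7
Lands at beat 4+7=11, 11 mod 2 = 1, so catch hand = R

Answer: L 7 R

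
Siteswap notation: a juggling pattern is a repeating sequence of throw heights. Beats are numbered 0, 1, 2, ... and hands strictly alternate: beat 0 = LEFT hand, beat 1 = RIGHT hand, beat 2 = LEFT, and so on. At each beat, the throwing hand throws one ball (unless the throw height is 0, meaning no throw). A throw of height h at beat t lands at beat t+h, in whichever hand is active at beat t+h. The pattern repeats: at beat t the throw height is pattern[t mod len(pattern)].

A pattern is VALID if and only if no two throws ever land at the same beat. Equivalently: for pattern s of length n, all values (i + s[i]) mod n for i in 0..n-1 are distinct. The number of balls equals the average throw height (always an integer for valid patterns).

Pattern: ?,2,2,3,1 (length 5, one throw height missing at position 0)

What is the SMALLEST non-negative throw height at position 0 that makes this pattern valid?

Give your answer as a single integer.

Answer: 2

Derivation:
i=0: s[i]=? (unknown)
i=1: (1 + 2) mod 5 = 3
i=2: (2 + 2) mod 5 = 4
i=3: (3 + 3) mod 5 = 1
i=4: (4 + 1) mod 5 = 0
Known residues: [0, 1, 3, 4]; need a permutation of 0..4, so missing residue r = 2
Need (0 + s) mod 5 = 2; smallest s = (2 - 0) mod 5 = 2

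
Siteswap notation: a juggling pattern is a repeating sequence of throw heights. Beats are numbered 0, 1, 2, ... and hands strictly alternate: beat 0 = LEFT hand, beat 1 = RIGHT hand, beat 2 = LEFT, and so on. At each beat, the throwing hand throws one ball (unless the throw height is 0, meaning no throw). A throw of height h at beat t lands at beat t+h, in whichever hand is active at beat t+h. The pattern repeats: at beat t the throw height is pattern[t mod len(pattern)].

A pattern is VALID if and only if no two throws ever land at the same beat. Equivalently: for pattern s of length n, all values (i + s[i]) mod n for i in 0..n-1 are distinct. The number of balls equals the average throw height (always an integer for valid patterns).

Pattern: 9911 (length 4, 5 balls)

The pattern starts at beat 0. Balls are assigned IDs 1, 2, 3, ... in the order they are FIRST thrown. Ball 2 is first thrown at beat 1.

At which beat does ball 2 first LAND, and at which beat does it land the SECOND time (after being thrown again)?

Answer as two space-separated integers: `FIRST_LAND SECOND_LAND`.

Answer: 10 11

Derivation:
Beat 0 (L): throw ball1 h=9 -> lands@9:R; in-air after throw: [b1@9:R]
Beat 1 (R): throw ball2 h=9 -> lands@10:L; in-air after throw: [b1@9:R b2@10:L]
Beat 2 (L): throw ball3 h=1 -> lands@3:R; in-air after throw: [b3@3:R b1@9:R b2@10:L]
Beat 3 (R): throw ball3 h=1 -> lands@4:L; in-air after throw: [b3@4:L b1@9:R b2@10:L]
Beat 4 (L): throw ball3 h=9 -> lands@13:R; in-air after throw: [b1@9:R b2@10:L b3@13:R]
Beat 5 (R): throw ball4 h=9 -> lands@14:L; in-air after throw: [b1@9:R b2@10:L b3@13:R b4@14:L]
Beat 6 (L): throw ball5 h=1 -> lands@7:R; in-air after throw: [b5@7:R b1@9:R b2@10:L b3@13:R b4@14:L]
Beat 7 (R): throw ball5 h=1 -> lands@8:L; in-air after throw: [b5@8:L b1@9:R b2@10:L b3@13:R b4@14:L]
Beat 8 (L): throw ball5 h=9 -> lands@17:R; in-air after throw: [b1@9:R b2@10:L b3@13:R b4@14:L b5@17:R]
Beat 9 (R): throw ball1 h=9 -> lands@18:L; in-air after throw: [b2@10:L b3@13:R b4@14:L b5@17:R b1@18:L]
Beat 10 (L): throw ball2 h=1 -> lands@11:R; in-air after throw: [b2@11:R b3@13:R b4@14:L b5@17:R b1@18:L]
Beat 11 (R): throw ball2 h=1 -> lands@12:L; in-air after throw: [b2@12:L b3@13:R b4@14:L b5@17:R b1@18:L]
Ball 2: thrown@1 h=9 -> first land @10; rethrown@10 h=1 -> second land @11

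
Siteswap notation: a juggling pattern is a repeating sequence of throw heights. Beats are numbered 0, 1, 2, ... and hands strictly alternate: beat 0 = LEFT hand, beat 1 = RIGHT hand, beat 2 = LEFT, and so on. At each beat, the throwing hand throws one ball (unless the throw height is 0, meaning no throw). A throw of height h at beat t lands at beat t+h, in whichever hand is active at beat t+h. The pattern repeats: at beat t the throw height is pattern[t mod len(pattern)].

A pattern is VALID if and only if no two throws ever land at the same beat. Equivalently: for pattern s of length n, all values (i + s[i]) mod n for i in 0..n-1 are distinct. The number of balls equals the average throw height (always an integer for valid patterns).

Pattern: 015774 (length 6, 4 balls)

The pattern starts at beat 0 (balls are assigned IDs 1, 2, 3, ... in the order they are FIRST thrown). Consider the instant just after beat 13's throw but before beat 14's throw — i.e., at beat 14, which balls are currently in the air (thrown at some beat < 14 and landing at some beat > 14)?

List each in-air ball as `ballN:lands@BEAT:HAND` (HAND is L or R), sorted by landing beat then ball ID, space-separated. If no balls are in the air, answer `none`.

Beat 1 (R): throw ball1 h=1 -> lands@2:L; in-air after throw: [b1@2:L]
Beat 2 (L): throw ball1 h=5 -> lands@7:R; in-air after throw: [b1@7:R]
Beat 3 (R): throw ball2 h=7 -> lands@10:L; in-air after throw: [b1@7:R b2@10:L]
Beat 4 (L): throw ball3 h=7 -> lands@11:R; in-air after throw: [b1@7:R b2@10:L b3@11:R]
Beat 5 (R): throw ball4 h=4 -> lands@9:R; in-air after throw: [b1@7:R b4@9:R b2@10:L b3@11:R]
Beat 7 (R): throw ball1 h=1 -> lands@8:L; in-air after throw: [b1@8:L b4@9:R b2@10:L b3@11:R]
Beat 8 (L): throw ball1 h=5 -> lands@13:R; in-air after throw: [b4@9:R b2@10:L b3@11:R b1@13:R]
Beat 9 (R): throw ball4 h=7 -> lands@16:L; in-air after throw: [b2@10:L b3@11:R b1@13:R b4@16:L]
Beat 10 (L): throw ball2 h=7 -> lands@17:R; in-air after throw: [b3@11:R b1@13:R b4@16:L b2@17:R]
Beat 11 (R): throw ball3 h=4 -> lands@15:R; in-air after throw: [b1@13:R b3@15:R b4@16:L b2@17:R]
Beat 13 (R): throw ball1 h=1 -> lands@14:L; in-air after throw: [b1@14:L b3@15:R b4@16:L b2@17:R]
Beat 14 (L): throw ball1 h=5 -> lands@19:R; in-air after throw: [b3@15:R b4@16:L b2@17:R b1@19:R]

Answer: ball3:lands@15:R ball4:lands@16:L ball2:lands@17:R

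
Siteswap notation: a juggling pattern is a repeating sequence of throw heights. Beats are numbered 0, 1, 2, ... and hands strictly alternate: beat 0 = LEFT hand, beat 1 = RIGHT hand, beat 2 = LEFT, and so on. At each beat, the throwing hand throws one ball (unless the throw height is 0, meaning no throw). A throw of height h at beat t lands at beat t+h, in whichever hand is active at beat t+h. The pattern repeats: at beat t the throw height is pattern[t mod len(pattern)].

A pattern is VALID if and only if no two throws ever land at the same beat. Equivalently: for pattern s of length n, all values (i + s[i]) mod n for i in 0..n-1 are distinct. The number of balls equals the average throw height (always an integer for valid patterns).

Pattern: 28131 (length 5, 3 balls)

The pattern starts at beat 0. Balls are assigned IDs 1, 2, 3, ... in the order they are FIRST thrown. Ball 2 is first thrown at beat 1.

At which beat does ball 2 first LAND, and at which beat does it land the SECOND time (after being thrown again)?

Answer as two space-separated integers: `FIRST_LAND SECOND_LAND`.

Beat 0 (L): throw ball1 h=2 -> lands@2:L; in-air after throw: [b1@2:L]
Beat 1 (R): throw ball2 h=8 -> lands@9:R; in-air after throw: [b1@2:L b2@9:R]
Beat 2 (L): throw ball1 h=1 -> lands@3:R; in-air after throw: [b1@3:R b2@9:R]
Beat 3 (R): throw ball1 h=3 -> lands@6:L; in-air after throw: [b1@6:L b2@9:R]
Beat 4 (L): throw ball3 h=1 -> lands@5:R; in-air after throw: [b3@5:R b1@6:L b2@9:R]
Beat 5 (R): throw ball3 h=2 -> lands@7:R; in-air after throw: [b1@6:L b3@7:R b2@9:R]
Beat 6 (L): throw ball1 h=8 -> lands@14:L; in-air after throw: [b3@7:R b2@9:R b1@14:L]
Beat 7 (R): throw ball3 h=1 -> lands@8:L; in-air after throw: [b3@8:L b2@9:R b1@14:L]
Beat 8 (L): throw ball3 h=3 -> lands@11:R; in-air after throw: [b2@9:R b3@11:R b1@14:L]
Beat 9 (R): throw ball2 h=1 -> lands@10:L; in-air after throw: [b2@10:L b3@11:R b1@14:L]
Beat 10 (L): throw ball2 h=2 -> lands@12:L; in-air after throw: [b3@11:R b2@12:L b1@14:L]
Ball 2: thrown@1 h=8 -> first land @9; rethrown@9 h=1 -> second land @10

Answer: 9 10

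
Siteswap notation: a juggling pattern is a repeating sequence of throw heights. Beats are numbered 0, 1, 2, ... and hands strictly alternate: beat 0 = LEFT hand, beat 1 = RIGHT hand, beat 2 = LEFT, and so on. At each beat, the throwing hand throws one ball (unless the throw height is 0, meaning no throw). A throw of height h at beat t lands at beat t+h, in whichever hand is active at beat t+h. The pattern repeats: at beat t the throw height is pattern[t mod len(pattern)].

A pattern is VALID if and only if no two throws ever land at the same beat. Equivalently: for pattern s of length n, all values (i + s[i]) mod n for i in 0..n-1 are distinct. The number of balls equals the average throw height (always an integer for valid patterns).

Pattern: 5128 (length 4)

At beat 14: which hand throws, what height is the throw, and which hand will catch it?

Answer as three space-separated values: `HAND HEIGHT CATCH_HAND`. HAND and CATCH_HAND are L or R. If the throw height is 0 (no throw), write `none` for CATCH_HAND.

Beat 14: 14 mod 2 = 0, so hand = L
Throw height = pattern[14 mod 4] = pattern[2] = 2
Lands at beat 14+2=16, 16 mod 2 = 0, so catch hand = L

Answer: L 2 L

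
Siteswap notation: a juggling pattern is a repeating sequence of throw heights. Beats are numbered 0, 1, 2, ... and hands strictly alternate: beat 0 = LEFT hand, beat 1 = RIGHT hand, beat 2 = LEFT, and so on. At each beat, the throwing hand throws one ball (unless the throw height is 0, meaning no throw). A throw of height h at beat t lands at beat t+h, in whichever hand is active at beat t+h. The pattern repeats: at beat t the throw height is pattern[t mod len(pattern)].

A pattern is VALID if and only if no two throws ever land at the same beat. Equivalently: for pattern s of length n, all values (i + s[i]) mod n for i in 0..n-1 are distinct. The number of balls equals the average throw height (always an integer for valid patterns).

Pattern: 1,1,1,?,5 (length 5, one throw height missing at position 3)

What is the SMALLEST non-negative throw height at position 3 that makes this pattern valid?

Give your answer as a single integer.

Answer: 2

Derivation:
i=0: (0 + 1) mod 5 = 1
i=1: (1 + 1) mod 5 = 2
i=2: (2 + 1) mod 5 = 3
i=3: s[i]=? (unknown)
i=4: (4 + 5) mod 5 = 4
Known residues: [1, 2, 3, 4]; need a permutation of 0..4, so missing residue r = 0
Need (3 + s) mod 5 = 0; smallest s = (0 - 3) mod 5 = 2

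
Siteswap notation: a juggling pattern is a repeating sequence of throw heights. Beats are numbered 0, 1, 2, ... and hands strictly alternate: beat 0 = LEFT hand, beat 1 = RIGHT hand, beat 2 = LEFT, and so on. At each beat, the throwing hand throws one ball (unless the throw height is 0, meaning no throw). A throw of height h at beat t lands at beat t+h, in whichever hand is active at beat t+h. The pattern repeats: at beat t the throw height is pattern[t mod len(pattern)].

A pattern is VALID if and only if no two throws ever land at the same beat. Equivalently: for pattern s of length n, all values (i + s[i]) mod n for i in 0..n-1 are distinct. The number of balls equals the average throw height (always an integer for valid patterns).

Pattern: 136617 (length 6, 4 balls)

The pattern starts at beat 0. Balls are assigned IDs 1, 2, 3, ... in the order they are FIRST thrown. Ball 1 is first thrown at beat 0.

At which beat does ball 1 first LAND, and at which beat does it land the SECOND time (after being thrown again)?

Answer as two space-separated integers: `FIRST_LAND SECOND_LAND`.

Answer: 1 4

Derivation:
Beat 0 (L): throw ball1 h=1 -> lands@1:R; in-air after throw: [b1@1:R]
Beat 1 (R): throw ball1 h=3 -> lands@4:L; in-air after throw: [b1@4:L]
Beat 2 (L): throw ball2 h=6 -> lands@8:L; in-air after throw: [b1@4:L b2@8:L]
Beat 3 (R): throw ball3 h=6 -> lands@9:R; in-air after throw: [b1@4:L b2@8:L b3@9:R]
Beat 4 (L): throw ball1 h=1 -> lands@5:R; in-air after throw: [b1@5:R b2@8:L b3@9:R]
Ball 1: thrown@0 h=1 -> first land @1; rethrown@1 h=3 -> second land @4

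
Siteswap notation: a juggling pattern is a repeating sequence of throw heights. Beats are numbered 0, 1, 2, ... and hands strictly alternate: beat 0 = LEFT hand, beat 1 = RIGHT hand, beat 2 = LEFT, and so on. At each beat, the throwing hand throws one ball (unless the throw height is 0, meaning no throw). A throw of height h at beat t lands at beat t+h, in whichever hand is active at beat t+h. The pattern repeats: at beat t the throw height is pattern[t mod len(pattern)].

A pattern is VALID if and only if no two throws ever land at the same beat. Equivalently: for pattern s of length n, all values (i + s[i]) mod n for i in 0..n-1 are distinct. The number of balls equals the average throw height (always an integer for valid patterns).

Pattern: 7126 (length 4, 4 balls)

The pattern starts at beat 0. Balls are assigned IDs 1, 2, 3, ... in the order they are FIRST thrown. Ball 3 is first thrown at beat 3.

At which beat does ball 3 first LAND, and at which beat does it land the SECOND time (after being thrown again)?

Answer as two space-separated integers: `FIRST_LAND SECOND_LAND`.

Answer: 9 10

Derivation:
Beat 0 (L): throw ball1 h=7 -> lands@7:R; in-air after throw: [b1@7:R]
Beat 1 (R): throw ball2 h=1 -> lands@2:L; in-air after throw: [b2@2:L b1@7:R]
Beat 2 (L): throw ball2 h=2 -> lands@4:L; in-air after throw: [b2@4:L b1@7:R]
Beat 3 (R): throw ball3 h=6 -> lands@9:R; in-air after throw: [b2@4:L b1@7:R b3@9:R]
Beat 4 (L): throw ball2 h=7 -> lands@11:R; in-air after throw: [b1@7:R b3@9:R b2@11:R]
Beat 5 (R): throw ball4 h=1 -> lands@6:L; in-air after throw: [b4@6:L b1@7:R b3@9:R b2@11:R]
Beat 6 (L): throw ball4 h=2 -> lands@8:L; in-air after throw: [b1@7:R b4@8:L b3@9:R b2@11:R]
Beat 7 (R): throw ball1 h=6 -> lands@13:R; in-air after throw: [b4@8:L b3@9:R b2@11:R b1@13:R]
Beat 8 (L): throw ball4 h=7 -> lands@15:R; in-air after throw: [b3@9:R b2@11:R b1@13:R b4@15:R]
Beat 9 (R): throw ball3 h=1 -> lands@10:L; in-air after throw: [b3@10:L b2@11:R b1@13:R b4@15:R]
Beat 10 (L): throw ball3 h=2 -> lands@12:L; in-air after throw: [b2@11:R b3@12:L b1@13:R b4@15:R]
Ball 3: thrown@3 h=6 -> first land @9; rethrown@9 h=1 -> second land @10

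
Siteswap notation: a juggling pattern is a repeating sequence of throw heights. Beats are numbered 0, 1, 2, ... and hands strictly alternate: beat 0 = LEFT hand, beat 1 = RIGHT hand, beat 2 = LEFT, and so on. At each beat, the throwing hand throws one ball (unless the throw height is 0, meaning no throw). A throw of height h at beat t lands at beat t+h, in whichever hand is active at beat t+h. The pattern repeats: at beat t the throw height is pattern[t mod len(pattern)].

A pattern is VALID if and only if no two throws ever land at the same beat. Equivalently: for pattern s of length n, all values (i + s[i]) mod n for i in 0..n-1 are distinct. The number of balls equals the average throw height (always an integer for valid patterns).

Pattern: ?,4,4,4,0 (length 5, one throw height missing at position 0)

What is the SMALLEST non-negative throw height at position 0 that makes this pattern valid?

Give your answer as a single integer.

Answer: 3

Derivation:
i=0: s[i]=? (unknown)
i=1: (1 + 4) mod 5 = 0
i=2: (2 + 4) mod 5 = 1
i=3: (3 + 4) mod 5 = 2
i=4: (4 + 0) mod 5 = 4
Known residues: [0, 1, 2, 4]; need a permutation of 0..4, so missing residue r = 3
Need (0 + s) mod 5 = 3; smallest s = (3 - 0) mod 5 = 3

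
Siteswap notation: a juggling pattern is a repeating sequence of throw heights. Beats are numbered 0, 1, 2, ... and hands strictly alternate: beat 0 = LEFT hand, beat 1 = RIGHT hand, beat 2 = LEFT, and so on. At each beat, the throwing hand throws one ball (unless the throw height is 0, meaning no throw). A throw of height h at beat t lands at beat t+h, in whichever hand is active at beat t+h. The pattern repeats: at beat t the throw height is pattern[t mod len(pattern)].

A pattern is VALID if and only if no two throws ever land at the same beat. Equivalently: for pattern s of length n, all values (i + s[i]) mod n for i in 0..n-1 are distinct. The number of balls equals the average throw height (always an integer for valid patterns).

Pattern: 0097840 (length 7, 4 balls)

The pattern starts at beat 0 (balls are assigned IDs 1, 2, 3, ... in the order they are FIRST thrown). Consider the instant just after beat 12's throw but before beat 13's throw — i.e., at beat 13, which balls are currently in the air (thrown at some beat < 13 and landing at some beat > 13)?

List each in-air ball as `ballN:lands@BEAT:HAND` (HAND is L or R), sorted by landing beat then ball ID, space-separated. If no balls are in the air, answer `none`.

Beat 2 (L): throw ball1 h=9 -> lands@11:R; in-air after throw: [b1@11:R]
Beat 3 (R): throw ball2 h=7 -> lands@10:L; in-air after throw: [b2@10:L b1@11:R]
Beat 4 (L): throw ball3 h=8 -> lands@12:L; in-air after throw: [b2@10:L b1@11:R b3@12:L]
Beat 5 (R): throw ball4 h=4 -> lands@9:R; in-air after throw: [b4@9:R b2@10:L b1@11:R b3@12:L]
Beat 9 (R): throw ball4 h=9 -> lands@18:L; in-air after throw: [b2@10:L b1@11:R b3@12:L b4@18:L]
Beat 10 (L): throw ball2 h=7 -> lands@17:R; in-air after throw: [b1@11:R b3@12:L b2@17:R b4@18:L]
Beat 11 (R): throw ball1 h=8 -> lands@19:R; in-air after throw: [b3@12:L b2@17:R b4@18:L b1@19:R]
Beat 12 (L): throw ball3 h=4 -> lands@16:L; in-air after throw: [b3@16:L b2@17:R b4@18:L b1@19:R]

Answer: ball3:lands@16:L ball2:lands@17:R ball4:lands@18:L ball1:lands@19:R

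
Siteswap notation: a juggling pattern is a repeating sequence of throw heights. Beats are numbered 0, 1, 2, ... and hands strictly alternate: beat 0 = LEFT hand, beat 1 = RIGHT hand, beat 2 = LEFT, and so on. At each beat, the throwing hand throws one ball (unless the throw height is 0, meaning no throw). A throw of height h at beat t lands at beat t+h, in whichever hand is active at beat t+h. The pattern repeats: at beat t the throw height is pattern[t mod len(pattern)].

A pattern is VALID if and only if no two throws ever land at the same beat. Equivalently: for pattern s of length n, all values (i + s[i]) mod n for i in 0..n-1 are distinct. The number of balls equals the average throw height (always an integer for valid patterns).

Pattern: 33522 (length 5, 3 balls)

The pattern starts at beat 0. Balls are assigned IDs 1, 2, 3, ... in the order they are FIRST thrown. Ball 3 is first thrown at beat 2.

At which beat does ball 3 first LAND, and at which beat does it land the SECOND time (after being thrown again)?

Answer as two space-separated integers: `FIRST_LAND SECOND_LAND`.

Beat 0 (L): throw ball1 h=3 -> lands@3:R; in-air after throw: [b1@3:R]
Beat 1 (R): throw ball2 h=3 -> lands@4:L; in-air after throw: [b1@3:R b2@4:L]
Beat 2 (L): throw ball3 h=5 -> lands@7:R; in-air after throw: [b1@3:R b2@4:L b3@7:R]
Beat 3 (R): throw ball1 h=2 -> lands@5:R; in-air after throw: [b2@4:L b1@5:R b3@7:R]
Beat 4 (L): throw ball2 h=2 -> lands@6:L; in-air after throw: [b1@5:R b2@6:L b3@7:R]
Beat 5 (R): throw ball1 h=3 -> lands@8:L; in-air after throw: [b2@6:L b3@7:R b1@8:L]
Beat 6 (L): throw ball2 h=3 -> lands@9:R; in-air after throw: [b3@7:R b1@8:L b2@9:R]
Beat 7 (R): throw ball3 h=5 -> lands@12:L; in-air after throw: [b1@8:L b2@9:R b3@12:L]
Beat 8 (L): throw ball1 h=2 -> lands@10:L; in-air after throw: [b2@9:R b1@10:L b3@12:L]
Beat 9 (R): throw ball2 h=2 -> lands@11:R; in-air after throw: [b1@10:L b2@11:R b3@12:L]
Beat 10 (L): throw ball1 h=3 -> lands@13:R; in-air after throw: [b2@11:R b3@12:L b1@13:R]
Beat 11 (R): throw ball2 h=3 -> lands@14:L; in-air after throw: [b3@12:L b1@13:R b2@14:L]
Ball 3: thrown@2 h=5 -> first land @7; rethrown@7 h=5 -> second land @12

Answer: 7 12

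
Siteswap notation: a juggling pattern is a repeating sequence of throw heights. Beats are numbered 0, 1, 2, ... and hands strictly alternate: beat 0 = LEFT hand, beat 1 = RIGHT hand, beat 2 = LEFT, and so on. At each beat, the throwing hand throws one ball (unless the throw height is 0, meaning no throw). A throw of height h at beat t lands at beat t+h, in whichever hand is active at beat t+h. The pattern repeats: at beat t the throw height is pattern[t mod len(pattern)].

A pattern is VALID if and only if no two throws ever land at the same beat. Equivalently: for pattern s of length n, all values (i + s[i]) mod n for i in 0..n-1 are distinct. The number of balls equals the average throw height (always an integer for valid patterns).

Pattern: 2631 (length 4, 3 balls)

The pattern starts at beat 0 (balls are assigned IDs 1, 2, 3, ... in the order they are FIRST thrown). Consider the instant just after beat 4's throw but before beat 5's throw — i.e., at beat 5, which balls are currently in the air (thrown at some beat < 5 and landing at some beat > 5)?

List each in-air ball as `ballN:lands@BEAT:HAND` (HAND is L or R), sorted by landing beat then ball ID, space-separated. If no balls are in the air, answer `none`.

Beat 0 (L): throw ball1 h=2 -> lands@2:L; in-air after throw: [b1@2:L]
Beat 1 (R): throw ball2 h=6 -> lands@7:R; in-air after throw: [b1@2:L b2@7:R]
Beat 2 (L): throw ball1 h=3 -> lands@5:R; in-air after throw: [b1@5:R b2@7:R]
Beat 3 (R): throw ball3 h=1 -> lands@4:L; in-air after throw: [b3@4:L b1@5:R b2@7:R]
Beat 4 (L): throw ball3 h=2 -> lands@6:L; in-air after throw: [b1@5:R b3@6:L b2@7:R]
Beat 5 (R): throw ball1 h=6 -> lands@11:R; in-air after throw: [b3@6:L b2@7:R b1@11:R]

Answer: ball3:lands@6:L ball2:lands@7:R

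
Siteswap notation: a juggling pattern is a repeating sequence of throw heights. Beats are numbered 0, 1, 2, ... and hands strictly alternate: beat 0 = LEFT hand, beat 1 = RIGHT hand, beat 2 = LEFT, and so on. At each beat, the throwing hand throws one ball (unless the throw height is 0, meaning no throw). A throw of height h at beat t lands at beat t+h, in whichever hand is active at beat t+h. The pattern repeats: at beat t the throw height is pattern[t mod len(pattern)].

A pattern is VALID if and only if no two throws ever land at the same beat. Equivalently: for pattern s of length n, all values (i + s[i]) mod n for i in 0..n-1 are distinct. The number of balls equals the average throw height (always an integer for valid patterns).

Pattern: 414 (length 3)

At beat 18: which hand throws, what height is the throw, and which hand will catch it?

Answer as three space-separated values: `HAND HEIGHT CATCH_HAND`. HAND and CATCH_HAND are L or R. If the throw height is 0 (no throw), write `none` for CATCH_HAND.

Beat 18: 18 mod 2 = 0, so hand = L
Throw height = pattern[18 mod 3] = pattern[0] = 4
Lands at beat 18+4=22, 22 mod 2 = 0, so catch hand = L

Answer: L 4 L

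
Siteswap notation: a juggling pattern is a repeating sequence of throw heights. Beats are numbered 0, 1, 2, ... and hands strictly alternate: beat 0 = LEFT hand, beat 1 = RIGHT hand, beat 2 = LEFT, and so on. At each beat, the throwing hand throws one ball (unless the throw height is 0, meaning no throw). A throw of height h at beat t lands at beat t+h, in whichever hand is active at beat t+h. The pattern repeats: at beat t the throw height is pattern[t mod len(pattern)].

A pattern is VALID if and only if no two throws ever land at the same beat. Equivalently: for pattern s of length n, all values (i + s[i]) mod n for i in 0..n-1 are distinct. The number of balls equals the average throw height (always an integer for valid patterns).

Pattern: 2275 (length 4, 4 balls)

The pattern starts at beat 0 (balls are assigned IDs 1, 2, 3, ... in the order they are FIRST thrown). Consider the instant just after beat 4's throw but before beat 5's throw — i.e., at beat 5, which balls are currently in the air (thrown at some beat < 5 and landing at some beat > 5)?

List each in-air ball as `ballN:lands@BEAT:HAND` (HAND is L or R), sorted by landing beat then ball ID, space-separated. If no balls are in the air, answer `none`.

Beat 0 (L): throw ball1 h=2 -> lands@2:L; in-air after throw: [b1@2:L]
Beat 1 (R): throw ball2 h=2 -> lands@3:R; in-air after throw: [b1@2:L b2@3:R]
Beat 2 (L): throw ball1 h=7 -> lands@9:R; in-air after throw: [b2@3:R b1@9:R]
Beat 3 (R): throw ball2 h=5 -> lands@8:L; in-air after throw: [b2@8:L b1@9:R]
Beat 4 (L): throw ball3 h=2 -> lands@6:L; in-air after throw: [b3@6:L b2@8:L b1@9:R]
Beat 5 (R): throw ball4 h=2 -> lands@7:R; in-air after throw: [b3@6:L b4@7:R b2@8:L b1@9:R]

Answer: ball3:lands@6:L ball2:lands@8:L ball1:lands@9:R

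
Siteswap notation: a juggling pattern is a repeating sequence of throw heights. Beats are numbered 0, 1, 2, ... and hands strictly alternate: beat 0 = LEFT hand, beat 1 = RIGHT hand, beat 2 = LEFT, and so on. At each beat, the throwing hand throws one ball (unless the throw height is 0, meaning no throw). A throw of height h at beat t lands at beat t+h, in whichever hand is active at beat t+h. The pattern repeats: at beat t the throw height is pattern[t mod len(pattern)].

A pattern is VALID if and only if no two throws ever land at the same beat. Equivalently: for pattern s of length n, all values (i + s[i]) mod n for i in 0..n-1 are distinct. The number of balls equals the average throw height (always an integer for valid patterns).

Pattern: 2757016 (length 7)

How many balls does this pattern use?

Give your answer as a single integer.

Pattern = [2, 7, 5, 7, 0, 1, 6], length n = 7
  position 0: throw height = 2, running sum = 2
  position 1: throw height = 7, running sum = 9
  position 2: throw height = 5, running sum = 14
  position 3: throw height = 7, running sum = 21
  position 4: throw height = 0, running sum = 21
  position 5: throw height = 1, running sum = 22
  position 6: throw height = 6, running sum = 28
Total sum = 28; balls = sum / n = 28 / 7 = 4

Answer: 4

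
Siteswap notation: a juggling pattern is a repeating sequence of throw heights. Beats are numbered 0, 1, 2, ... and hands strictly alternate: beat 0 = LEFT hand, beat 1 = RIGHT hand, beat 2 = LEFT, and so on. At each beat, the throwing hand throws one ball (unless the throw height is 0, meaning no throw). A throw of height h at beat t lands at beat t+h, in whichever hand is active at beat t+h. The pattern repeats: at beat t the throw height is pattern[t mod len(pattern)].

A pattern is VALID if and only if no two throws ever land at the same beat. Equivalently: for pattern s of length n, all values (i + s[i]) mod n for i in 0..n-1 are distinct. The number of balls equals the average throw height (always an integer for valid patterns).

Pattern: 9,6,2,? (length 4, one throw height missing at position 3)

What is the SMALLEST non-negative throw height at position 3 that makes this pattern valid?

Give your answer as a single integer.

i=0: (0 + 9) mod 4 = 1
i=1: (1 + 6) mod 4 = 3
i=2: (2 + 2) mod 4 = 0
i=3: s[i]=? (unknown)
Known residues: [0, 1, 3]; need a permutation of 0..3, so missing residue r = 2
Need (3 + s) mod 4 = 2; smallest s = (2 - 3) mod 4 = 3

Answer: 3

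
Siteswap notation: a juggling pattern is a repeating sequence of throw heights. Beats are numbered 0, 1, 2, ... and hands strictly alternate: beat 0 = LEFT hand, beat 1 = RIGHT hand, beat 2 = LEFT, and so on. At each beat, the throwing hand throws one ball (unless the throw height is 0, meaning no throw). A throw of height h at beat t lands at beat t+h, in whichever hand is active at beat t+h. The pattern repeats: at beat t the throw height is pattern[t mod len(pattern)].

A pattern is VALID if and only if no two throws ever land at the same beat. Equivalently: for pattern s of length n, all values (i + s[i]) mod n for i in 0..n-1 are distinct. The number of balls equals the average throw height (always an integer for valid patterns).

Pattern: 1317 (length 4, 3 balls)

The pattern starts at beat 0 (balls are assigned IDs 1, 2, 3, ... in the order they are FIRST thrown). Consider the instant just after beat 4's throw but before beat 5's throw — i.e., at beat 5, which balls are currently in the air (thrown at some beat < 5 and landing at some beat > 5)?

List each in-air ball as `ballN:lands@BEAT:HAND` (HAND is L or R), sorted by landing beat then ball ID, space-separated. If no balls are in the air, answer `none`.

Beat 0 (L): throw ball1 h=1 -> lands@1:R; in-air after throw: [b1@1:R]
Beat 1 (R): throw ball1 h=3 -> lands@4:L; in-air after throw: [b1@4:L]
Beat 2 (L): throw ball2 h=1 -> lands@3:R; in-air after throw: [b2@3:R b1@4:L]
Beat 3 (R): throw ball2 h=7 -> lands@10:L; in-air after throw: [b1@4:L b2@10:L]
Beat 4 (L): throw ball1 h=1 -> lands@5:R; in-air after throw: [b1@5:R b2@10:L]
Beat 5 (R): throw ball1 h=3 -> lands@8:L; in-air after throw: [b1@8:L b2@10:L]

Answer: ball2:lands@10:L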